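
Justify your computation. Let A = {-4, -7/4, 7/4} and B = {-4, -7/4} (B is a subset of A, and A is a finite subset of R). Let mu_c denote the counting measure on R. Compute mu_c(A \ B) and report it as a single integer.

Counting measure assigns mu_c(E) = |E| (number of elements) when E is finite. For B subset A, A \ B is the set of elements of A not in B, so |A \ B| = |A| - |B|.
|A| = 3, |B| = 2, so mu_c(A \ B) = 3 - 2 = 1.

1


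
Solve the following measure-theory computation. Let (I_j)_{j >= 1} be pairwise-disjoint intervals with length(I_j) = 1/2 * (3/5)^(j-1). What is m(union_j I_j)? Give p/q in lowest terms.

By countable additivity of the Lebesgue measure on pairwise disjoint measurable sets,
  m(union_{j >= 1} I_j) = sum_{j >= 1} m(I_j) = sum_{j >= 1} a * r^(j-1),
  with a = 1/2 and r = 3/5.
Since 0 < r = 3/5 < 1, the geometric series converges:
  sum_{j >= 1} a * r^(j-1) = a / (1 - r).
  = 1/2 / (1 - 3/5)
  = 1/2 / (2/5)
  = 5/4.

5/4


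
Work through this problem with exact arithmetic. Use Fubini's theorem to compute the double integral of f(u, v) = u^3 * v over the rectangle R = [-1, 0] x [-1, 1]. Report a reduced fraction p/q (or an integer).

f(u, v) is a tensor product of a function of u and a function of v, and both factors are bounded continuous (hence Lebesgue integrable) on the rectangle, so Fubini's theorem applies:
  integral_R f d(m x m) = (integral_a1^b1 u^3 du) * (integral_a2^b2 v dv).
Inner integral in u: integral_{-1}^{0} u^3 du = (0^4 - (-1)^4)/4
  = -1/4.
Inner integral in v: integral_{-1}^{1} v dv = (1^2 - (-1)^2)/2
  = 0.
Product: (-1/4) * (0) = 0.

0


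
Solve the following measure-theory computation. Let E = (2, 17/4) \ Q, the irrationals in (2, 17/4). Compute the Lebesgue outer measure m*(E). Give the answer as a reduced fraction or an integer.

The interval I = (2, 17/4) has m(I) = 17/4 - 2 = 9/4 (endpoints are measure-zero, so open/closed/half-open agree). Write I = (I cap Q) u (I \ Q). The rationals in I are countable, so m*(I cap Q) = 0 (cover each rational by intervals whose total length is arbitrarily small). By countable subadditivity m*(I) <= m*(I cap Q) + m*(I \ Q), hence m*(I \ Q) >= m(I) = 9/4. The reverse inequality m*(I \ Q) <= m*(I) = 9/4 is trivial since (I \ Q) is a subset of I. Therefore m*(I \ Q) = 9/4.

9/4


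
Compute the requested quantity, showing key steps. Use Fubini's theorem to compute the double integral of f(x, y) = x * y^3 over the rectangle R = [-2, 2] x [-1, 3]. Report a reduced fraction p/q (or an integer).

f(x, y) is a tensor product of a function of x and a function of y, and both factors are bounded continuous (hence Lebesgue integrable) on the rectangle, so Fubini's theorem applies:
  integral_R f d(m x m) = (integral_a1^b1 x dx) * (integral_a2^b2 y^3 dy).
Inner integral in x: integral_{-2}^{2} x dx = (2^2 - (-2)^2)/2
  = 0.
Inner integral in y: integral_{-1}^{3} y^3 dy = (3^4 - (-1)^4)/4
  = 20.
Product: (0) * (20) = 0.

0


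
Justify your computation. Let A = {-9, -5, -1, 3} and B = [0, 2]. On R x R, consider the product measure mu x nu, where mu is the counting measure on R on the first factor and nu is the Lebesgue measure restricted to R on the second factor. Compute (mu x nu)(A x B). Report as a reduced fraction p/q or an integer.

For a measurable rectangle A x B, the product measure satisfies
  (mu x nu)(A x B) = mu(A) * nu(B).
  mu(A) = 4.
  nu(B) = 2.
  (mu x nu)(A x B) = 4 * 2 = 8.

8


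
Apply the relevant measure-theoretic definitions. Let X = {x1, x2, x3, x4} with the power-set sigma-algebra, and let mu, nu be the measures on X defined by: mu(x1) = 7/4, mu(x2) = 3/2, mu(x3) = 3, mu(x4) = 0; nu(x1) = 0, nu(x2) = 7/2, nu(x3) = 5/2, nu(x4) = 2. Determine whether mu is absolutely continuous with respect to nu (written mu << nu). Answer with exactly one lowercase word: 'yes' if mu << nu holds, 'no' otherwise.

mu << nu means: every nu-null measurable set is also mu-null; equivalently, for every atom x, if nu({x}) = 0 then mu({x}) = 0.
Checking each atom:
  x1: nu = 0, mu = 7/4 > 0 -> violates mu << nu.
  x2: nu = 7/2 > 0 -> no constraint.
  x3: nu = 5/2 > 0 -> no constraint.
  x4: nu = 2 > 0 -> no constraint.
The atom(s) x1 violate the condition (nu = 0 but mu > 0). Therefore mu is NOT absolutely continuous w.r.t. nu.

no


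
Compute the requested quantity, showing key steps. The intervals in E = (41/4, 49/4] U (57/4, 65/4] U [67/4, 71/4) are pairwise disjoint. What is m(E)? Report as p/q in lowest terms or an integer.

For pairwise disjoint intervals, m(union_i I_i) = sum_i m(I_i),
and m is invariant under swapping open/closed endpoints (single points have measure 0).
So m(E) = sum_i (b_i - a_i).
  I_1 has length 49/4 - 41/4 = 2.
  I_2 has length 65/4 - 57/4 = 2.
  I_3 has length 71/4 - 67/4 = 1.
Summing:
  m(E) = 2 + 2 + 1 = 5.

5


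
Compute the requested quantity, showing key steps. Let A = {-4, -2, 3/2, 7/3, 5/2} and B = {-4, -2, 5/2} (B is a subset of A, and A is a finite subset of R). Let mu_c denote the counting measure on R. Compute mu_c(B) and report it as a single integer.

Counting measure assigns mu_c(E) = |E| (number of elements) when E is finite.
B has 3 element(s), so mu_c(B) = 3.

3


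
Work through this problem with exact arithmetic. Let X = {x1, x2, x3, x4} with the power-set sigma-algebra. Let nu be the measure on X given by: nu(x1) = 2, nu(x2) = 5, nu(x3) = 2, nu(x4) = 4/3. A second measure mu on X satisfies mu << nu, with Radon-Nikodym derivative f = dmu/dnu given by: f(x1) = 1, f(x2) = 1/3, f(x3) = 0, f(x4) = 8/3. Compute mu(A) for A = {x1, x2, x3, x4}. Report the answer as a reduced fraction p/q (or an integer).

By the defining property of the Radon-Nikodym derivative, for every measurable set A,
  mu(A) = integral_A f dnu.
Since nu is a discrete measure concentrated on the atoms of X, the integral over A reduces to the sum
  mu(A) = sum_{x in A} f(x) * nu({x}).
Computing each term:
  x1: f(x1) * nu(x1) = 1 * 2 = 2.
  x2: f(x2) * nu(x2) = 1/3 * 5 = 5/3.
  x3: f(x3) * nu(x3) = 0 * 2 = 0.
  x4: f(x4) * nu(x4) = 8/3 * 4/3 = 32/9.
Summing: mu(A) = 2 + 5/3 + 0 + 32/9 = 65/9.

65/9


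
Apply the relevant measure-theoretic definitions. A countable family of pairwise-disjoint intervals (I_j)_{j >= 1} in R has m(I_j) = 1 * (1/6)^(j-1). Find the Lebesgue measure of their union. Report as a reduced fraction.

By countable additivity of the Lebesgue measure on pairwise disjoint measurable sets,
  m(union_{j >= 1} I_j) = sum_{j >= 1} m(I_j) = sum_{j >= 1} a * r^(j-1),
  with a = 1 and r = 1/6.
Since 0 < r = 1/6 < 1, the geometric series converges:
  sum_{j >= 1} a * r^(j-1) = a / (1 - r).
  = 1 / (1 - 1/6)
  = 1 / (5/6)
  = 6/5.

6/5


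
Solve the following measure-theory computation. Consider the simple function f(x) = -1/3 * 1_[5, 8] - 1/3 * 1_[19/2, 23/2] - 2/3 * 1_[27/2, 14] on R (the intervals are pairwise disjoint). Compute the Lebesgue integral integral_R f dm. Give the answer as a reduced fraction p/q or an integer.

For a simple function f = sum_i c_i * 1_{A_i} with disjoint A_i,
  integral f dm = sum_i c_i * m(A_i).
Lengths of the A_i:
  m(A_1) = 8 - 5 = 3.
  m(A_2) = 23/2 - 19/2 = 2.
  m(A_3) = 14 - 27/2 = 1/2.
Contributions c_i * m(A_i):
  (-1/3) * (3) = -1.
  (-1/3) * (2) = -2/3.
  (-2/3) * (1/2) = -1/3.
Total: -1 - 2/3 - 1/3 = -2.

-2


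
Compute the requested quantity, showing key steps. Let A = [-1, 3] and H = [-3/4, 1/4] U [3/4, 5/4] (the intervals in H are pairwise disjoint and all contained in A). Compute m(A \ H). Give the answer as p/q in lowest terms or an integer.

The ambient interval has length m(A) = 3 - (-1) = 4.
Since the holes are disjoint and sit inside A, by finite additivity
  m(H) = sum_i (b_i - a_i), and m(A \ H) = m(A) - m(H).
Computing the hole measures:
  m(H_1) = 1/4 - (-3/4) = 1.
  m(H_2) = 5/4 - 3/4 = 1/2.
Summed: m(H) = 1 + 1/2 = 3/2.
So m(A \ H) = 4 - 3/2 = 5/2.

5/2


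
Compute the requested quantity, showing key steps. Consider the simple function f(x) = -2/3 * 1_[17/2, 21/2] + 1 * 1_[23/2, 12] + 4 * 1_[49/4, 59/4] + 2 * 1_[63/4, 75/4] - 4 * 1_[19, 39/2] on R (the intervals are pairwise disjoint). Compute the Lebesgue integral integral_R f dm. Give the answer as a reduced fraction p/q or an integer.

For a simple function f = sum_i c_i * 1_{A_i} with disjoint A_i,
  integral f dm = sum_i c_i * m(A_i).
Lengths of the A_i:
  m(A_1) = 21/2 - 17/2 = 2.
  m(A_2) = 12 - 23/2 = 1/2.
  m(A_3) = 59/4 - 49/4 = 5/2.
  m(A_4) = 75/4 - 63/4 = 3.
  m(A_5) = 39/2 - 19 = 1/2.
Contributions c_i * m(A_i):
  (-2/3) * (2) = -4/3.
  (1) * (1/2) = 1/2.
  (4) * (5/2) = 10.
  (2) * (3) = 6.
  (-4) * (1/2) = -2.
Total: -4/3 + 1/2 + 10 + 6 - 2 = 79/6.

79/6


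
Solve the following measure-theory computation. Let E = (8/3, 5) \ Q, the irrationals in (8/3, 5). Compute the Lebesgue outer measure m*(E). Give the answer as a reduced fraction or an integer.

The interval I = (8/3, 5) has m(I) = 5 - 8/3 = 7/3 (endpoints are measure-zero, so open/closed/half-open agree). Write I = (I cap Q) u (I \ Q). The rationals in I are countable, so m*(I cap Q) = 0 (cover each rational by intervals whose total length is arbitrarily small). By countable subadditivity m*(I) <= m*(I cap Q) + m*(I \ Q), hence m*(I \ Q) >= m(I) = 7/3. The reverse inequality m*(I \ Q) <= m*(I) = 7/3 is trivial since (I \ Q) is a subset of I. Therefore m*(I \ Q) = 7/3.

7/3


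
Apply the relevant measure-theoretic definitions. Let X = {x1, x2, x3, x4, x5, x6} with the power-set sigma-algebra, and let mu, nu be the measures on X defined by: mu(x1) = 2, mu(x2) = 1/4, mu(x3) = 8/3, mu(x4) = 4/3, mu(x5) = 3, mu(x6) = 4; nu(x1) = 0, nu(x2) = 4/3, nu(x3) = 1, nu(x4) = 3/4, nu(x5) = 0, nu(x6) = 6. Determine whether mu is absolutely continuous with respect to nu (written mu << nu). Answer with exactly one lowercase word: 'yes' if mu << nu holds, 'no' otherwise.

mu << nu means: every nu-null measurable set is also mu-null; equivalently, for every atom x, if nu({x}) = 0 then mu({x}) = 0.
Checking each atom:
  x1: nu = 0, mu = 2 > 0 -> violates mu << nu.
  x2: nu = 4/3 > 0 -> no constraint.
  x3: nu = 1 > 0 -> no constraint.
  x4: nu = 3/4 > 0 -> no constraint.
  x5: nu = 0, mu = 3 > 0 -> violates mu << nu.
  x6: nu = 6 > 0 -> no constraint.
The atom(s) x1, x5 violate the condition (nu = 0 but mu > 0). Therefore mu is NOT absolutely continuous w.r.t. nu.

no


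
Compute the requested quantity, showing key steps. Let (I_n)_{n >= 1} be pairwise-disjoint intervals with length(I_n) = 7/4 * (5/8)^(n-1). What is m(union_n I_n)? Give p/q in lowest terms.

By countable additivity of the Lebesgue measure on pairwise disjoint measurable sets,
  m(union_{n >= 1} I_n) = sum_{n >= 1} m(I_n) = sum_{n >= 1} a * r^(n-1),
  with a = 7/4 and r = 5/8.
Since 0 < r = 5/8 < 1, the geometric series converges:
  sum_{n >= 1} a * r^(n-1) = a / (1 - r).
  = 7/4 / (1 - 5/8)
  = 7/4 / (3/8)
  = 14/3.

14/3


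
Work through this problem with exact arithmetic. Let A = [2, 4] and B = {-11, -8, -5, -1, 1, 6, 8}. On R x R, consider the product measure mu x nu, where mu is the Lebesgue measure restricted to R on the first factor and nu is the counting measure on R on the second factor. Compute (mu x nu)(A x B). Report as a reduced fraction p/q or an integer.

For a measurable rectangle A x B, the product measure satisfies
  (mu x nu)(A x B) = mu(A) * nu(B).
  mu(A) = 2.
  nu(B) = 7.
  (mu x nu)(A x B) = 2 * 7 = 14.

14


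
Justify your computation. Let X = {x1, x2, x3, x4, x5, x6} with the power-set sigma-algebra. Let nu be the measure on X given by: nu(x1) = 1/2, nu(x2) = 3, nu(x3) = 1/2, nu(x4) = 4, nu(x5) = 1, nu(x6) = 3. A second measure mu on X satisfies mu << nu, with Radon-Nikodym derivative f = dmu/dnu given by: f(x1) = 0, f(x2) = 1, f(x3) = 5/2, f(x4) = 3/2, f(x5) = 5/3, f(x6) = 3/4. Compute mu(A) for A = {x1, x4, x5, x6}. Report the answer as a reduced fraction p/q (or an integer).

By the defining property of the Radon-Nikodym derivative, for every measurable set A,
  mu(A) = integral_A f dnu.
Since nu is a discrete measure concentrated on the atoms of X, the integral over A reduces to the sum
  mu(A) = sum_{x in A} f(x) * nu({x}).
Computing each term:
  x1: f(x1) * nu(x1) = 0 * 1/2 = 0.
  x4: f(x4) * nu(x4) = 3/2 * 4 = 6.
  x5: f(x5) * nu(x5) = 5/3 * 1 = 5/3.
  x6: f(x6) * nu(x6) = 3/4 * 3 = 9/4.
Summing: mu(A) = 0 + 6 + 5/3 + 9/4 = 119/12.

119/12


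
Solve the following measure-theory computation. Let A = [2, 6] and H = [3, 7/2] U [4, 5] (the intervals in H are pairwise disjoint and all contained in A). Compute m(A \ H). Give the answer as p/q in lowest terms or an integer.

The ambient interval has length m(A) = 6 - 2 = 4.
Since the holes are disjoint and sit inside A, by finite additivity
  m(H) = sum_i (b_i - a_i), and m(A \ H) = m(A) - m(H).
Computing the hole measures:
  m(H_1) = 7/2 - 3 = 1/2.
  m(H_2) = 5 - 4 = 1.
Summed: m(H) = 1/2 + 1 = 3/2.
So m(A \ H) = 4 - 3/2 = 5/2.

5/2


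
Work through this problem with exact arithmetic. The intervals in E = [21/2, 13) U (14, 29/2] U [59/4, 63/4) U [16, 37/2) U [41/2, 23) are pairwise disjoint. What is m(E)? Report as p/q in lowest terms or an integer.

For pairwise disjoint intervals, m(union_i I_i) = sum_i m(I_i),
and m is invariant under swapping open/closed endpoints (single points have measure 0).
So m(E) = sum_i (b_i - a_i).
  I_1 has length 13 - 21/2 = 5/2.
  I_2 has length 29/2 - 14 = 1/2.
  I_3 has length 63/4 - 59/4 = 1.
  I_4 has length 37/2 - 16 = 5/2.
  I_5 has length 23 - 41/2 = 5/2.
Summing:
  m(E) = 5/2 + 1/2 + 1 + 5/2 + 5/2 = 9.

9


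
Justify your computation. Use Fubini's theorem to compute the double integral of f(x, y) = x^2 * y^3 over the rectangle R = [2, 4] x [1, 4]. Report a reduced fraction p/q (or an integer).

f(x, y) is a tensor product of a function of x and a function of y, and both factors are bounded continuous (hence Lebesgue integrable) on the rectangle, so Fubini's theorem applies:
  integral_R f d(m x m) = (integral_a1^b1 x^2 dx) * (integral_a2^b2 y^3 dy).
Inner integral in x: integral_{2}^{4} x^2 dx = (4^3 - 2^3)/3
  = 56/3.
Inner integral in y: integral_{1}^{4} y^3 dy = (4^4 - 1^4)/4
  = 255/4.
Product: (56/3) * (255/4) = 1190.

1190


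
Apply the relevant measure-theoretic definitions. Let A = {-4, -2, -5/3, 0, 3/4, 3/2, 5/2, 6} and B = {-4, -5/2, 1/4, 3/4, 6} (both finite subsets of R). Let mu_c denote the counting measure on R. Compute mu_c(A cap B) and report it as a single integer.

Counting measure on a finite set equals cardinality. mu_c(A cap B) = |A cap B| (elements appearing in both).
Enumerating the elements of A that also lie in B gives 3 element(s).
So mu_c(A cap B) = 3.

3


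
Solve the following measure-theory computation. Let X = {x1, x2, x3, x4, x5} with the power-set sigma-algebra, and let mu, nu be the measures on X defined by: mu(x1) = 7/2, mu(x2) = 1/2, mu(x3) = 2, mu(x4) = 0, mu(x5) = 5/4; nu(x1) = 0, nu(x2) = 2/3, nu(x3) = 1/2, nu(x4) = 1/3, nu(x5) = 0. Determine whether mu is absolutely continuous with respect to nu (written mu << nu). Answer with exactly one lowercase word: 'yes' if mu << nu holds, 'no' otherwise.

mu << nu means: every nu-null measurable set is also mu-null; equivalently, for every atom x, if nu({x}) = 0 then mu({x}) = 0.
Checking each atom:
  x1: nu = 0, mu = 7/2 > 0 -> violates mu << nu.
  x2: nu = 2/3 > 0 -> no constraint.
  x3: nu = 1/2 > 0 -> no constraint.
  x4: nu = 1/3 > 0 -> no constraint.
  x5: nu = 0, mu = 5/4 > 0 -> violates mu << nu.
The atom(s) x1, x5 violate the condition (nu = 0 but mu > 0). Therefore mu is NOT absolutely continuous w.r.t. nu.

no


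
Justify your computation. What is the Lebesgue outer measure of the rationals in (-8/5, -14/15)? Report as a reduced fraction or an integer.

Q cap (-8/5, -14/15) is countable; list its elements as q_1, q_2, ... . Fix eps > 0 and cover the k-th point by an interval of length eps * 2^(-k). The cover has total length eps * sum_{k>=1} 2^(-k) = eps, so by definition of outer measure m*(Q cap (-8/5, -14/15)) <= eps. Since eps was arbitrary and m* >= 0, the outer measure is 0.

0


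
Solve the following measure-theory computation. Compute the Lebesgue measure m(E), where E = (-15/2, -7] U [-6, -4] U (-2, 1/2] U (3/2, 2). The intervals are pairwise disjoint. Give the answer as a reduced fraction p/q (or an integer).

For pairwise disjoint intervals, m(union_i I_i) = sum_i m(I_i),
and m is invariant under swapping open/closed endpoints (single points have measure 0).
So m(E) = sum_i (b_i - a_i).
  I_1 has length -7 - (-15/2) = 1/2.
  I_2 has length -4 - (-6) = 2.
  I_3 has length 1/2 - (-2) = 5/2.
  I_4 has length 2 - 3/2 = 1/2.
Summing:
  m(E) = 1/2 + 2 + 5/2 + 1/2 = 11/2.

11/2


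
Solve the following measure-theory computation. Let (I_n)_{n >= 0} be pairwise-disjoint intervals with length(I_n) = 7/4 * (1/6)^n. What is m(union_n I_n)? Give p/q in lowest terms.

By countable additivity of the Lebesgue measure on pairwise disjoint measurable sets,
  m(union_{n >= 0} I_n) = sum_{n >= 0} m(I_n) = sum_{n >= 0} a * r^n,
  with a = 7/4 and r = 1/6.
Since 0 < r = 1/6 < 1, the geometric series converges:
  sum_{n >= 0} a * r^n = a / (1 - r).
  = 7/4 / (1 - 1/6)
  = 7/4 / (5/6)
  = 21/10.

21/10


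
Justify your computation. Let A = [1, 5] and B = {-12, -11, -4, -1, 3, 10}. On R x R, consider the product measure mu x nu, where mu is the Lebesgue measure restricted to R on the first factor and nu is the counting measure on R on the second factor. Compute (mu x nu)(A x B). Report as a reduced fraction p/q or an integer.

For a measurable rectangle A x B, the product measure satisfies
  (mu x nu)(A x B) = mu(A) * nu(B).
  mu(A) = 4.
  nu(B) = 6.
  (mu x nu)(A x B) = 4 * 6 = 24.

24


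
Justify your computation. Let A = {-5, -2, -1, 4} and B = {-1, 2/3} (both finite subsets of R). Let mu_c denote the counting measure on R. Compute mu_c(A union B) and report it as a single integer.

Counting measure on a finite set equals cardinality. By inclusion-exclusion, |A union B| = |A| + |B| - |A cap B|.
|A| = 4, |B| = 2, |A cap B| = 1.
So mu_c(A union B) = 4 + 2 - 1 = 5.

5


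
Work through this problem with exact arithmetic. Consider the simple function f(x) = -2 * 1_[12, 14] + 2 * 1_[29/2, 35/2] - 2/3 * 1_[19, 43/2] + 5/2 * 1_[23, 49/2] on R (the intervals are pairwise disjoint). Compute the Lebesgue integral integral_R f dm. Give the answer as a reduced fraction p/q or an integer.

For a simple function f = sum_i c_i * 1_{A_i} with disjoint A_i,
  integral f dm = sum_i c_i * m(A_i).
Lengths of the A_i:
  m(A_1) = 14 - 12 = 2.
  m(A_2) = 35/2 - 29/2 = 3.
  m(A_3) = 43/2 - 19 = 5/2.
  m(A_4) = 49/2 - 23 = 3/2.
Contributions c_i * m(A_i):
  (-2) * (2) = -4.
  (2) * (3) = 6.
  (-2/3) * (5/2) = -5/3.
  (5/2) * (3/2) = 15/4.
Total: -4 + 6 - 5/3 + 15/4 = 49/12.

49/12


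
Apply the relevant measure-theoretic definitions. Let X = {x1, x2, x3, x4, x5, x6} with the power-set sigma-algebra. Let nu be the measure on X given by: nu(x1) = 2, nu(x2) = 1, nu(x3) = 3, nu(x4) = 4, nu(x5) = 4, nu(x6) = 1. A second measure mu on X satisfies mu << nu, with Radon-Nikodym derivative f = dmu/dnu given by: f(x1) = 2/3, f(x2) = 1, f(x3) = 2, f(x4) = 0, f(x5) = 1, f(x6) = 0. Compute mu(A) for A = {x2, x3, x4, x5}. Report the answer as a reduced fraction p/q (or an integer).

By the defining property of the Radon-Nikodym derivative, for every measurable set A,
  mu(A) = integral_A f dnu.
Since nu is a discrete measure concentrated on the atoms of X, the integral over A reduces to the sum
  mu(A) = sum_{x in A} f(x) * nu({x}).
Computing each term:
  x2: f(x2) * nu(x2) = 1 * 1 = 1.
  x3: f(x3) * nu(x3) = 2 * 3 = 6.
  x4: f(x4) * nu(x4) = 0 * 4 = 0.
  x5: f(x5) * nu(x5) = 1 * 4 = 4.
Summing: mu(A) = 1 + 6 + 0 + 4 = 11.

11


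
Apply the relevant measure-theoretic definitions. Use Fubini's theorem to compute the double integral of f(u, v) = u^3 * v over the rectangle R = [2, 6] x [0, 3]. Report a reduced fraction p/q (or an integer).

f(u, v) is a tensor product of a function of u and a function of v, and both factors are bounded continuous (hence Lebesgue integrable) on the rectangle, so Fubini's theorem applies:
  integral_R f d(m x m) = (integral_a1^b1 u^3 du) * (integral_a2^b2 v dv).
Inner integral in u: integral_{2}^{6} u^3 du = (6^4 - 2^4)/4
  = 320.
Inner integral in v: integral_{0}^{3} v dv = (3^2 - 0^2)/2
  = 9/2.
Product: (320) * (9/2) = 1440.

1440


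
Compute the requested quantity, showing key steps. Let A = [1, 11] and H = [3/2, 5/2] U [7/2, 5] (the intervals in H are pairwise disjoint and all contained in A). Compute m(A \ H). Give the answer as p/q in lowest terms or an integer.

The ambient interval has length m(A) = 11 - 1 = 10.
Since the holes are disjoint and sit inside A, by finite additivity
  m(H) = sum_i (b_i - a_i), and m(A \ H) = m(A) - m(H).
Computing the hole measures:
  m(H_1) = 5/2 - 3/2 = 1.
  m(H_2) = 5 - 7/2 = 3/2.
Summed: m(H) = 1 + 3/2 = 5/2.
So m(A \ H) = 10 - 5/2 = 15/2.

15/2


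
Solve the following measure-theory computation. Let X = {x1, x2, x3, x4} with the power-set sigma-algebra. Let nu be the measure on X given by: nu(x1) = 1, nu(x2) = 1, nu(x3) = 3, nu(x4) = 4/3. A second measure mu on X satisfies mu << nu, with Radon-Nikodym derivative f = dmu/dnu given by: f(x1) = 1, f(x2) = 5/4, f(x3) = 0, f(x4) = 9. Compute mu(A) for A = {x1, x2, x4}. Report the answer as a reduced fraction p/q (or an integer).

By the defining property of the Radon-Nikodym derivative, for every measurable set A,
  mu(A) = integral_A f dnu.
Since nu is a discrete measure concentrated on the atoms of X, the integral over A reduces to the sum
  mu(A) = sum_{x in A} f(x) * nu({x}).
Computing each term:
  x1: f(x1) * nu(x1) = 1 * 1 = 1.
  x2: f(x2) * nu(x2) = 5/4 * 1 = 5/4.
  x4: f(x4) * nu(x4) = 9 * 4/3 = 12.
Summing: mu(A) = 1 + 5/4 + 12 = 57/4.

57/4


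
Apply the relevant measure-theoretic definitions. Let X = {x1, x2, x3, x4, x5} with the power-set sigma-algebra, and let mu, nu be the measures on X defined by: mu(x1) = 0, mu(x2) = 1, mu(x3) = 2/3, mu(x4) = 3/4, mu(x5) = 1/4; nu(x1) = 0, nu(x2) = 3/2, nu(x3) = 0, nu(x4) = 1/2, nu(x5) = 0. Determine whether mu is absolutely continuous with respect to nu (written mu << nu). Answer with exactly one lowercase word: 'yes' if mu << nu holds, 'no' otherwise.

mu << nu means: every nu-null measurable set is also mu-null; equivalently, for every atom x, if nu({x}) = 0 then mu({x}) = 0.
Checking each atom:
  x1: nu = 0, mu = 0 -> consistent with mu << nu.
  x2: nu = 3/2 > 0 -> no constraint.
  x3: nu = 0, mu = 2/3 > 0 -> violates mu << nu.
  x4: nu = 1/2 > 0 -> no constraint.
  x5: nu = 0, mu = 1/4 > 0 -> violates mu << nu.
The atom(s) x3, x5 violate the condition (nu = 0 but mu > 0). Therefore mu is NOT absolutely continuous w.r.t. nu.

no


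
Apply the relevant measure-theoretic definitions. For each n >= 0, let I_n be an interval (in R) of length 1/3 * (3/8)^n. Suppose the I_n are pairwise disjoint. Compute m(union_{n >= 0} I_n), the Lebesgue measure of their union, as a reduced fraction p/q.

By countable additivity of the Lebesgue measure on pairwise disjoint measurable sets,
  m(union_{n >= 0} I_n) = sum_{n >= 0} m(I_n) = sum_{n >= 0} a * r^n,
  with a = 1/3 and r = 3/8.
Since 0 < r = 3/8 < 1, the geometric series converges:
  sum_{n >= 0} a * r^n = a / (1 - r).
  = 1/3 / (1 - 3/8)
  = 1/3 / (5/8)
  = 8/15.

8/15


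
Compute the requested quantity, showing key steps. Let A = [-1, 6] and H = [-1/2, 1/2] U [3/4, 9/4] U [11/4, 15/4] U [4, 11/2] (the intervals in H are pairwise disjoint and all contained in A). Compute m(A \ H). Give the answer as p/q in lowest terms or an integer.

The ambient interval has length m(A) = 6 - (-1) = 7.
Since the holes are disjoint and sit inside A, by finite additivity
  m(H) = sum_i (b_i - a_i), and m(A \ H) = m(A) - m(H).
Computing the hole measures:
  m(H_1) = 1/2 - (-1/2) = 1.
  m(H_2) = 9/4 - 3/4 = 3/2.
  m(H_3) = 15/4 - 11/4 = 1.
  m(H_4) = 11/2 - 4 = 3/2.
Summed: m(H) = 1 + 3/2 + 1 + 3/2 = 5.
So m(A \ H) = 7 - 5 = 2.

2


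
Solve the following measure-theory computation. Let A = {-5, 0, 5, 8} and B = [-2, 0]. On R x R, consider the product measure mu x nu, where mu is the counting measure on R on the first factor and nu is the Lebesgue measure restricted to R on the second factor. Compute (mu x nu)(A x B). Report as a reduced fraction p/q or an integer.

For a measurable rectangle A x B, the product measure satisfies
  (mu x nu)(A x B) = mu(A) * nu(B).
  mu(A) = 4.
  nu(B) = 2.
  (mu x nu)(A x B) = 4 * 2 = 8.

8


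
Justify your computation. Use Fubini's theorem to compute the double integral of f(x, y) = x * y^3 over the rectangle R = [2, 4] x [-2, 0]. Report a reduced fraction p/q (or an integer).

f(x, y) is a tensor product of a function of x and a function of y, and both factors are bounded continuous (hence Lebesgue integrable) on the rectangle, so Fubini's theorem applies:
  integral_R f d(m x m) = (integral_a1^b1 x dx) * (integral_a2^b2 y^3 dy).
Inner integral in x: integral_{2}^{4} x dx = (4^2 - 2^2)/2
  = 6.
Inner integral in y: integral_{-2}^{0} y^3 dy = (0^4 - (-2)^4)/4
  = -4.
Product: (6) * (-4) = -24.

-24


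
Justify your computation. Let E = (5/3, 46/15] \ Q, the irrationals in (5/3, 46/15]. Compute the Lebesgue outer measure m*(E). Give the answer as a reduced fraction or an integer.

The interval I = (5/3, 46/15] has m(I) = 46/15 - 5/3 = 7/5 (endpoints are measure-zero, so open/closed/half-open agree). Write I = (I cap Q) u (I \ Q). The rationals in I are countable, so m*(I cap Q) = 0 (cover each rational by intervals whose total length is arbitrarily small). By countable subadditivity m*(I) <= m*(I cap Q) + m*(I \ Q), hence m*(I \ Q) >= m(I) = 7/5. The reverse inequality m*(I \ Q) <= m*(I) = 7/5 is trivial since (I \ Q) is a subset of I. Therefore m*(I \ Q) = 7/5.

7/5


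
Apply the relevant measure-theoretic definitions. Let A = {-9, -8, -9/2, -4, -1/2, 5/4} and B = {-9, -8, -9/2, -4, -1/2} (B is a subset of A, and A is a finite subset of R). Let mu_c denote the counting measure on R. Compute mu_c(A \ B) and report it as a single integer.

Counting measure assigns mu_c(E) = |E| (number of elements) when E is finite. For B subset A, A \ B is the set of elements of A not in B, so |A \ B| = |A| - |B|.
|A| = 6, |B| = 5, so mu_c(A \ B) = 6 - 5 = 1.

1


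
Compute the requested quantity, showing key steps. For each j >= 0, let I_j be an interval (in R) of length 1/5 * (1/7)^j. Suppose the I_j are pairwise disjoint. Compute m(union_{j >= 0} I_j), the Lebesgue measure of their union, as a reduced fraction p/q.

By countable additivity of the Lebesgue measure on pairwise disjoint measurable sets,
  m(union_{j >= 0} I_j) = sum_{j >= 0} m(I_j) = sum_{j >= 0} a * r^j,
  with a = 1/5 and r = 1/7.
Since 0 < r = 1/7 < 1, the geometric series converges:
  sum_{j >= 0} a * r^j = a / (1 - r).
  = 1/5 / (1 - 1/7)
  = 1/5 / (6/7)
  = 7/30.

7/30


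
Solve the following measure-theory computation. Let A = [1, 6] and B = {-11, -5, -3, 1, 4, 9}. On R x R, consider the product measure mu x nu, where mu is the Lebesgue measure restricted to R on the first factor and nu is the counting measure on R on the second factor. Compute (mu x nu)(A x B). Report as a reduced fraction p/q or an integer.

For a measurable rectangle A x B, the product measure satisfies
  (mu x nu)(A x B) = mu(A) * nu(B).
  mu(A) = 5.
  nu(B) = 6.
  (mu x nu)(A x B) = 5 * 6 = 30.

30


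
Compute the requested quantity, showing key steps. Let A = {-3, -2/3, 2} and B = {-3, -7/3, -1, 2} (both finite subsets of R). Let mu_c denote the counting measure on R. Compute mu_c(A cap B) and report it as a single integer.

Counting measure on a finite set equals cardinality. mu_c(A cap B) = |A cap B| (elements appearing in both).
Enumerating the elements of A that also lie in B gives 2 element(s).
So mu_c(A cap B) = 2.

2


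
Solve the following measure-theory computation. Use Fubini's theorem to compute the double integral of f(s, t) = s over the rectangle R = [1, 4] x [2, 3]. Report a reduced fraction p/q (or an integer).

f(s, t) is a tensor product of a function of s and a function of t, and both factors are bounded continuous (hence Lebesgue integrable) on the rectangle, so Fubini's theorem applies:
  integral_R f d(m x m) = (integral_a1^b1 s ds) * (integral_a2^b2 1 dt).
Inner integral in s: integral_{1}^{4} s ds = (4^2 - 1^2)/2
  = 15/2.
Inner integral in t: integral_{2}^{3} 1 dt = (3^1 - 2^1)/1
  = 1.
Product: (15/2) * (1) = 15/2.

15/2


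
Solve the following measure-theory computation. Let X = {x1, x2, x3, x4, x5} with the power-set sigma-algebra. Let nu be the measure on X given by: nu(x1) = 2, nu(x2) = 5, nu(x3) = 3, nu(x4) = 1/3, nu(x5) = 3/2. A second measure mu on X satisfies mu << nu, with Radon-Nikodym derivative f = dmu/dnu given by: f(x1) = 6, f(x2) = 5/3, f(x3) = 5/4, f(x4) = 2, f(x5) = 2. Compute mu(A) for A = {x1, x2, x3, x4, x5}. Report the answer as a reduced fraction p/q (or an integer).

By the defining property of the Radon-Nikodym derivative, for every measurable set A,
  mu(A) = integral_A f dnu.
Since nu is a discrete measure concentrated on the atoms of X, the integral over A reduces to the sum
  mu(A) = sum_{x in A} f(x) * nu({x}).
Computing each term:
  x1: f(x1) * nu(x1) = 6 * 2 = 12.
  x2: f(x2) * nu(x2) = 5/3 * 5 = 25/3.
  x3: f(x3) * nu(x3) = 5/4 * 3 = 15/4.
  x4: f(x4) * nu(x4) = 2 * 1/3 = 2/3.
  x5: f(x5) * nu(x5) = 2 * 3/2 = 3.
Summing: mu(A) = 12 + 25/3 + 15/4 + 2/3 + 3 = 111/4.

111/4


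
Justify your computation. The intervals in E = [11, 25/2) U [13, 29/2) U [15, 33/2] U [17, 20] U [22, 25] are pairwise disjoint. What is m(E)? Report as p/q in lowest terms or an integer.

For pairwise disjoint intervals, m(union_i I_i) = sum_i m(I_i),
and m is invariant under swapping open/closed endpoints (single points have measure 0).
So m(E) = sum_i (b_i - a_i).
  I_1 has length 25/2 - 11 = 3/2.
  I_2 has length 29/2 - 13 = 3/2.
  I_3 has length 33/2 - 15 = 3/2.
  I_4 has length 20 - 17 = 3.
  I_5 has length 25 - 22 = 3.
Summing:
  m(E) = 3/2 + 3/2 + 3/2 + 3 + 3 = 21/2.

21/2


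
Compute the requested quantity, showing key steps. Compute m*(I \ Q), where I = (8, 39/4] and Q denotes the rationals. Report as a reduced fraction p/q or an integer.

The interval I = (8, 39/4] has m(I) = 39/4 - 8 = 7/4 (endpoints are measure-zero, so open/closed/half-open agree). Write I = (I cap Q) u (I \ Q). The rationals in I are countable, so m*(I cap Q) = 0 (cover each rational by intervals whose total length is arbitrarily small). By countable subadditivity m*(I) <= m*(I cap Q) + m*(I \ Q), hence m*(I \ Q) >= m(I) = 7/4. The reverse inequality m*(I \ Q) <= m*(I) = 7/4 is trivial since (I \ Q) is a subset of I. Therefore m*(I \ Q) = 7/4.

7/4


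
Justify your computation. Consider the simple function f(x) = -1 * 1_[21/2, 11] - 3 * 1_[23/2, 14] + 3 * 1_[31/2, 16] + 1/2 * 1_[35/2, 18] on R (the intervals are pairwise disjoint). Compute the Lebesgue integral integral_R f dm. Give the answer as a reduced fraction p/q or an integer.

For a simple function f = sum_i c_i * 1_{A_i} with disjoint A_i,
  integral f dm = sum_i c_i * m(A_i).
Lengths of the A_i:
  m(A_1) = 11 - 21/2 = 1/2.
  m(A_2) = 14 - 23/2 = 5/2.
  m(A_3) = 16 - 31/2 = 1/2.
  m(A_4) = 18 - 35/2 = 1/2.
Contributions c_i * m(A_i):
  (-1) * (1/2) = -1/2.
  (-3) * (5/2) = -15/2.
  (3) * (1/2) = 3/2.
  (1/2) * (1/2) = 1/4.
Total: -1/2 - 15/2 + 3/2 + 1/4 = -25/4.

-25/4


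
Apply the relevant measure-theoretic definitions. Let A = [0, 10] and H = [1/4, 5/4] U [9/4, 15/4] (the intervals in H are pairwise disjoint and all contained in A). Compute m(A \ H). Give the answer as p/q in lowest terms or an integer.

The ambient interval has length m(A) = 10 - 0 = 10.
Since the holes are disjoint and sit inside A, by finite additivity
  m(H) = sum_i (b_i - a_i), and m(A \ H) = m(A) - m(H).
Computing the hole measures:
  m(H_1) = 5/4 - 1/4 = 1.
  m(H_2) = 15/4 - 9/4 = 3/2.
Summed: m(H) = 1 + 3/2 = 5/2.
So m(A \ H) = 10 - 5/2 = 15/2.

15/2


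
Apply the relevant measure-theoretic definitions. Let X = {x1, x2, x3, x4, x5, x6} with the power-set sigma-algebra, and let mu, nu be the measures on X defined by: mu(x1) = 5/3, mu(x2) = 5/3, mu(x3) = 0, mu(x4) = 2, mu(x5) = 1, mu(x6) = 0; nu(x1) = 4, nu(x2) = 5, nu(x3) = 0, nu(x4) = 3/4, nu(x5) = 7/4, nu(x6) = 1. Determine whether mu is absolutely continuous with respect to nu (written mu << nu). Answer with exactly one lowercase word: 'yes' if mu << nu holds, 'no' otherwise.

mu << nu means: every nu-null measurable set is also mu-null; equivalently, for every atom x, if nu({x}) = 0 then mu({x}) = 0.
Checking each atom:
  x1: nu = 4 > 0 -> no constraint.
  x2: nu = 5 > 0 -> no constraint.
  x3: nu = 0, mu = 0 -> consistent with mu << nu.
  x4: nu = 3/4 > 0 -> no constraint.
  x5: nu = 7/4 > 0 -> no constraint.
  x6: nu = 1 > 0 -> no constraint.
No atom violates the condition. Therefore mu << nu.

yes


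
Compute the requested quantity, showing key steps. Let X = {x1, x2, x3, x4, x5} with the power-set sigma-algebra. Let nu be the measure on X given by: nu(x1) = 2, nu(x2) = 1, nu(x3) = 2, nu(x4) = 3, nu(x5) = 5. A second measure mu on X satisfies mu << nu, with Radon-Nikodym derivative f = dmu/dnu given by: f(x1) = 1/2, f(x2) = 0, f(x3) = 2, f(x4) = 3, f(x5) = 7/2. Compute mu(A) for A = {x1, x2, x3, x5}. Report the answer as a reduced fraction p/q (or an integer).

By the defining property of the Radon-Nikodym derivative, for every measurable set A,
  mu(A) = integral_A f dnu.
Since nu is a discrete measure concentrated on the atoms of X, the integral over A reduces to the sum
  mu(A) = sum_{x in A} f(x) * nu({x}).
Computing each term:
  x1: f(x1) * nu(x1) = 1/2 * 2 = 1.
  x2: f(x2) * nu(x2) = 0 * 1 = 0.
  x3: f(x3) * nu(x3) = 2 * 2 = 4.
  x5: f(x5) * nu(x5) = 7/2 * 5 = 35/2.
Summing: mu(A) = 1 + 0 + 4 + 35/2 = 45/2.

45/2


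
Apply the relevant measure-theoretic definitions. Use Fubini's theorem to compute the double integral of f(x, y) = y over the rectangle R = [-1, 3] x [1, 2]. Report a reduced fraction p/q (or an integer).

f(x, y) is a tensor product of a function of x and a function of y, and both factors are bounded continuous (hence Lebesgue integrable) on the rectangle, so Fubini's theorem applies:
  integral_R f d(m x m) = (integral_a1^b1 1 dx) * (integral_a2^b2 y dy).
Inner integral in x: integral_{-1}^{3} 1 dx = (3^1 - (-1)^1)/1
  = 4.
Inner integral in y: integral_{1}^{2} y dy = (2^2 - 1^2)/2
  = 3/2.
Product: (4) * (3/2) = 6.

6


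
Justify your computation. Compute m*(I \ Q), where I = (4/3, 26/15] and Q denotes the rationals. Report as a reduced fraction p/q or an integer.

The interval I = (4/3, 26/15] has m(I) = 26/15 - 4/3 = 2/5 (endpoints are measure-zero, so open/closed/half-open agree). Write I = (I cap Q) u (I \ Q). The rationals in I are countable, so m*(I cap Q) = 0 (cover each rational by intervals whose total length is arbitrarily small). By countable subadditivity m*(I) <= m*(I cap Q) + m*(I \ Q), hence m*(I \ Q) >= m(I) = 2/5. The reverse inequality m*(I \ Q) <= m*(I) = 2/5 is trivial since (I \ Q) is a subset of I. Therefore m*(I \ Q) = 2/5.

2/5


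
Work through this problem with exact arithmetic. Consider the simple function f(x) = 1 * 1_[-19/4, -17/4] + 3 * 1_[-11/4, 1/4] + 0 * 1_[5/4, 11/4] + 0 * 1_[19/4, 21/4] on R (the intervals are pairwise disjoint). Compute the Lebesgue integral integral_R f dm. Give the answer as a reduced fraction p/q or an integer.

For a simple function f = sum_i c_i * 1_{A_i} with disjoint A_i,
  integral f dm = sum_i c_i * m(A_i).
Lengths of the A_i:
  m(A_1) = -17/4 - (-19/4) = 1/2.
  m(A_2) = 1/4 - (-11/4) = 3.
  m(A_3) = 11/4 - 5/4 = 3/2.
  m(A_4) = 21/4 - 19/4 = 1/2.
Contributions c_i * m(A_i):
  (1) * (1/2) = 1/2.
  (3) * (3) = 9.
  (0) * (3/2) = 0.
  (0) * (1/2) = 0.
Total: 1/2 + 9 + 0 + 0 = 19/2.

19/2


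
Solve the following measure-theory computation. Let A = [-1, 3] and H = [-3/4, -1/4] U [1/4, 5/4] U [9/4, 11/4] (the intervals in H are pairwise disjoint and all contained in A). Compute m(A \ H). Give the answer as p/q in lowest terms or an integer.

The ambient interval has length m(A) = 3 - (-1) = 4.
Since the holes are disjoint and sit inside A, by finite additivity
  m(H) = sum_i (b_i - a_i), and m(A \ H) = m(A) - m(H).
Computing the hole measures:
  m(H_1) = -1/4 - (-3/4) = 1/2.
  m(H_2) = 5/4 - 1/4 = 1.
  m(H_3) = 11/4 - 9/4 = 1/2.
Summed: m(H) = 1/2 + 1 + 1/2 = 2.
So m(A \ H) = 4 - 2 = 2.

2


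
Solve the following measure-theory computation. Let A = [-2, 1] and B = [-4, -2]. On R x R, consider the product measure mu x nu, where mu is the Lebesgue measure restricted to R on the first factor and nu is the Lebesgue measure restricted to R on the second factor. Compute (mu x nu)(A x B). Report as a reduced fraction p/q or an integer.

For a measurable rectangle A x B, the product measure satisfies
  (mu x nu)(A x B) = mu(A) * nu(B).
  mu(A) = 3.
  nu(B) = 2.
  (mu x nu)(A x B) = 3 * 2 = 6.

6


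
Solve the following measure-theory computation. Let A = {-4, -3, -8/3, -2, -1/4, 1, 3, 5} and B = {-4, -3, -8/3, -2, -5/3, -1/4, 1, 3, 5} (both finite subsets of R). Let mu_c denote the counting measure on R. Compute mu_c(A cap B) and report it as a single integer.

Counting measure on a finite set equals cardinality. mu_c(A cap B) = |A cap B| (elements appearing in both).
Enumerating the elements of A that also lie in B gives 8 element(s).
So mu_c(A cap B) = 8.

8


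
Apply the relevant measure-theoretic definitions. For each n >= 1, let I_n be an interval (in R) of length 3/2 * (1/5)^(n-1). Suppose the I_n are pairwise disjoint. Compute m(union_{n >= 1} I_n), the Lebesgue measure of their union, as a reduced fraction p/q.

By countable additivity of the Lebesgue measure on pairwise disjoint measurable sets,
  m(union_{n >= 1} I_n) = sum_{n >= 1} m(I_n) = sum_{n >= 1} a * r^(n-1),
  with a = 3/2 and r = 1/5.
Since 0 < r = 1/5 < 1, the geometric series converges:
  sum_{n >= 1} a * r^(n-1) = a / (1 - r).
  = 3/2 / (1 - 1/5)
  = 3/2 / (4/5)
  = 15/8.

15/8


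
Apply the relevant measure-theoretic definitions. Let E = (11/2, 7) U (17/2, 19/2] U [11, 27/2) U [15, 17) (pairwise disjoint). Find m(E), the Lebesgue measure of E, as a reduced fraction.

For pairwise disjoint intervals, m(union_i I_i) = sum_i m(I_i),
and m is invariant under swapping open/closed endpoints (single points have measure 0).
So m(E) = sum_i (b_i - a_i).
  I_1 has length 7 - 11/2 = 3/2.
  I_2 has length 19/2 - 17/2 = 1.
  I_3 has length 27/2 - 11 = 5/2.
  I_4 has length 17 - 15 = 2.
Summing:
  m(E) = 3/2 + 1 + 5/2 + 2 = 7.

7


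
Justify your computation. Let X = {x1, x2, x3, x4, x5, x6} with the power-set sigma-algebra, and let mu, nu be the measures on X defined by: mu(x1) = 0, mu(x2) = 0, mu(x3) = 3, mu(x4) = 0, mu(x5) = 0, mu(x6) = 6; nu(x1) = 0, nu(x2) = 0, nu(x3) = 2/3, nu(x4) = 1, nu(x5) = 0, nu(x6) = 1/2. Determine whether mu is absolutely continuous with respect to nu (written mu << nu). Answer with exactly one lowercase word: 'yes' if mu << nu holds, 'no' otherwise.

mu << nu means: every nu-null measurable set is also mu-null; equivalently, for every atom x, if nu({x}) = 0 then mu({x}) = 0.
Checking each atom:
  x1: nu = 0, mu = 0 -> consistent with mu << nu.
  x2: nu = 0, mu = 0 -> consistent with mu << nu.
  x3: nu = 2/3 > 0 -> no constraint.
  x4: nu = 1 > 0 -> no constraint.
  x5: nu = 0, mu = 0 -> consistent with mu << nu.
  x6: nu = 1/2 > 0 -> no constraint.
No atom violates the condition. Therefore mu << nu.

yes


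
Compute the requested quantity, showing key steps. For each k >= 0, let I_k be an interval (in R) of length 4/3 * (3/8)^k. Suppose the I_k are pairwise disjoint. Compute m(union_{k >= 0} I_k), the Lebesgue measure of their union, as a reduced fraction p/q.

By countable additivity of the Lebesgue measure on pairwise disjoint measurable sets,
  m(union_{k >= 0} I_k) = sum_{k >= 0} m(I_k) = sum_{k >= 0} a * r^k,
  with a = 4/3 and r = 3/8.
Since 0 < r = 3/8 < 1, the geometric series converges:
  sum_{k >= 0} a * r^k = a / (1 - r).
  = 4/3 / (1 - 3/8)
  = 4/3 / (5/8)
  = 32/15.

32/15


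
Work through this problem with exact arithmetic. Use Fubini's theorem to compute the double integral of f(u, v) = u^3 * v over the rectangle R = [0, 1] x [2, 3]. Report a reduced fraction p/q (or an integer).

f(u, v) is a tensor product of a function of u and a function of v, and both factors are bounded continuous (hence Lebesgue integrable) on the rectangle, so Fubini's theorem applies:
  integral_R f d(m x m) = (integral_a1^b1 u^3 du) * (integral_a2^b2 v dv).
Inner integral in u: integral_{0}^{1} u^3 du = (1^4 - 0^4)/4
  = 1/4.
Inner integral in v: integral_{2}^{3} v dv = (3^2 - 2^2)/2
  = 5/2.
Product: (1/4) * (5/2) = 5/8.

5/8
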